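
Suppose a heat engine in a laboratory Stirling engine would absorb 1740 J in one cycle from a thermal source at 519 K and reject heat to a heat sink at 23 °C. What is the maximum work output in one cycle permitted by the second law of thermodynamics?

T_C = 23 °C → 23 + 273.15 = 296.15 K.
The upper bound on efficiency is η_max = 1 − T_C/T_H = 1 − 296.15/519.00 = 0.4294.
W_max = η_max · Q_H = 0.4294 × 1740 = 747.1 J.

W_max ≈ 747.1 J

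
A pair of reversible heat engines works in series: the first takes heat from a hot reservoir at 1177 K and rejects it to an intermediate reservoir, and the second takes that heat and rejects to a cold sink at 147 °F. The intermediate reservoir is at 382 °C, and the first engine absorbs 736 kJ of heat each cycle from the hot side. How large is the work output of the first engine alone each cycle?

W₁ ≈ 326 kJ

T_C = 147 °F → (147 − 32) × 5/9 = 63.89 °C = 337.04 K.
T_m = 382 °C → 382 + 273.15 = 655.15 K.
First-stage efficiency η₁ = 1 − T_m/T_H = 1 − 655.15/1177.00 = 0.4434.
W₁ = η₁·Q_H = 0.4434 × 736 = 326 kJ.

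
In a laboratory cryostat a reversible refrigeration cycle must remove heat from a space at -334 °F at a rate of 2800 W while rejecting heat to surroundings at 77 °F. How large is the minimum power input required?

Ẇ_in ≈ 9160 W

T_H = 77 °F → (77 − 32) × 5/9 = 25.00 °C = 298.15 K.
T_C = -334 °F → (-334 − 32) × 5/9 = -203.33 °C = 69.82 K.
The reversible coefficient of performance is COP_R = T_C/(T_H − T_C) = 69.82/228.33 = 0.3058.
W = Q_C/COP_R = 2800/0.3058 = 9160 W.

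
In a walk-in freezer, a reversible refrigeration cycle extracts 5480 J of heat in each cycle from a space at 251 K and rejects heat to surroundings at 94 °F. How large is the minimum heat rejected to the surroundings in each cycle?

Q_H ≈ 6720 J

T_H = 94 °F → (94 − 32) × 5/9 = 34.44 °C = 307.59 K.
For a reversible cycle Q_H/Q_C = T_H/T_C, so Q_H = Q_C·T_H/T_C = 5480 × 307.59/251.00 = 6720 J.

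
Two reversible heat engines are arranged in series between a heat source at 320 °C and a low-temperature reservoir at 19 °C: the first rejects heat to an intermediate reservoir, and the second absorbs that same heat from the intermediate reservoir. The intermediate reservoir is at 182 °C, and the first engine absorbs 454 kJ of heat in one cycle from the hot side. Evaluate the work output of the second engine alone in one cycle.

W₂ ≈ 124.8 kJ

T_H = 320 °C → 320 + 273.15 = 593.15 K.
T_C = 19 °C → 19 + 273.15 = 292.15 K.
T_m = 182 °C → 182 + 273.15 = 455.15 K.
Heat entering the second stage: Q_m = Q_H·(T_m/T_H) = 454 × 455.15/593.15 = 348.4 kJ.
Second-stage efficiency η₂ = 1 − T_C/T_m = 1 − 292.15/455.15 = 0.3581, so W₂ = η₂·Q_m = 124.8 kJ.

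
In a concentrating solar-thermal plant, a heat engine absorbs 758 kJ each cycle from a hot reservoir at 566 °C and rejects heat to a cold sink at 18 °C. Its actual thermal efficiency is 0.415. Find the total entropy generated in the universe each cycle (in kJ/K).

T_H = 566 °C → 566 + 273.15 = 839.15 K.
T_C = 18 °C → 18 + 273.15 = 291.15 K.
W = η·Q_H = 0.415 × 758 = 314.6 kJ, so Q_C = Q_H − W = 443.4 kJ.
The hot reservoir loses entropy Q_H/T_H = 758/839.15 = 0.9033 kJ/K; the cold reservoir gains Q_C/T_C = 443.4/291.15 = 1.523 kJ/K.
ΔS_univ = −Q_H/T_H + Q_C/T_C = 0.6197 kJ/K (> 0, since η = 0.415 < η_Carnot = 0.653).

ΔS_univ ≈ 0.6197 kJ/K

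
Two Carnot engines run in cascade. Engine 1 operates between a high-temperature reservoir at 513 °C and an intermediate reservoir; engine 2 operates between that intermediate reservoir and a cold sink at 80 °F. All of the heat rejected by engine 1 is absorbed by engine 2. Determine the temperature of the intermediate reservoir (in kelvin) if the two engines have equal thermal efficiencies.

T_m ≈ 485 K

T_H = 513 °C → 513 + 273.15 = 786.15 K.
T_C = 80 °F → (80 − 32) × 5/9 = 26.67 °C = 299.82 K.
Equal efficiencies require 1 − T_m/T_H = 1 − T_C/T_m, i.e. T_m/T_H = T_C/T_m, so T_m = √(T_H·T_C) = √(786.15 × 299.82) = 485 K.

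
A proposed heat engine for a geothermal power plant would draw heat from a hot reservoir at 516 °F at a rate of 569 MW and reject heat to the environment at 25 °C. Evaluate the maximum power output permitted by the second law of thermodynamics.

T_H = 516 °F → (516 − 32) × 5/9 = 268.89 °C = 542.04 K.
T_C = 25 °C → 25 + 273.15 = 298.15 K.
By the Carnot theorem, η_max = 1 − T_C/T_H = 1 − 298.15/542.04 = 0.4499.
W_max = η_max · Q_H = 0.4499 × 569 = 256 MW.

Ẇ_max ≈ 256 MW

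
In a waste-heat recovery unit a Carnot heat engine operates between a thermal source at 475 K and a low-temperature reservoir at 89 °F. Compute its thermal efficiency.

η ≈ 0.358

T_C = 89 °F → (89 − 32) × 5/9 = 31.67 °C = 304.82 K.
Since the cycle is reversible, η = 1 − T_C/T_H = 1 − 304.82/475.00 = 0.358.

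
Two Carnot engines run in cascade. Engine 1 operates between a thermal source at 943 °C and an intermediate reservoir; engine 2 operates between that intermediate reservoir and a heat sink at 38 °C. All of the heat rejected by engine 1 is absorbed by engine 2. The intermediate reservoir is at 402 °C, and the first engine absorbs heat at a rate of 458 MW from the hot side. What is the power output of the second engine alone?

Ẇ₂ ≈ 137 MW

T_H = 943 °C → 943 + 273.15 = 1216.15 K.
T_C = 38 °C → 38 + 273.15 = 311.15 K.
T_m = 402 °C → 402 + 273.15 = 675.15 K.
Heat entering the second stage: Q_m = Q_H·(T_m/T_H) = 458 × 675.15/1216.15 = 254 MW.
Second-stage efficiency η₂ = 1 − T_C/T_m = 1 − 311.15/675.15 = 0.5391, so W₂ = η₂·Q_m = 137 MW.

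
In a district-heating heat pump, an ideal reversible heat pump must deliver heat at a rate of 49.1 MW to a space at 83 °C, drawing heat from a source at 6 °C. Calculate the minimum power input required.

Ẇ_in ≈ 10.6 MW

T_H = 83 °C → 83 + 273.15 = 356.15 K.
T_C = 6 °C → 6 + 273.15 = 279.15 K.
Reversible heating COP: COP_HP = T_H/(T_H − T_C) = 356.15/77.00 = 4.6253.
W = Q_H/COP_HP = 49.1/4.6253 = 10.6 MW.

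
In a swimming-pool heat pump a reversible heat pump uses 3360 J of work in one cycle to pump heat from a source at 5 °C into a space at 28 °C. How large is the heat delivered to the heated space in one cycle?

Q_H ≈ 43990 J

T_H = 28 °C → 28 + 273.15 = 301.15 K.
T_C = 5 °C → 5 + 273.15 = 278.15 K.
COP_HP = T_H/(T_H − T_C) = 301.15/23.00 = 13.0935.
Q_H = COP_HP · W = 13.0935 × 3360 = 43990 J.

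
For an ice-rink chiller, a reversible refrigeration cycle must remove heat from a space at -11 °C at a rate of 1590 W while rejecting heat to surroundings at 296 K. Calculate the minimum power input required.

T_C = -11 °C → -11 + 273.15 = 262.15 K.
Carnot COP: COP_R = T_C/(T_H − T_C) = 262.15/33.85 = 7.7445.
W = Q_C/COP_R = 1590/7.7445 = 205 W.

Ẇ_in ≈ 205 W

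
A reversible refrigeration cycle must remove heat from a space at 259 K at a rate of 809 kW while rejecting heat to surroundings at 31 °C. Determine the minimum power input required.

Ẇ_in ≈ 141 kW

T_H = 31 °C → 31 + 273.15 = 304.15 K.
The reversible coefficient of performance is COP_R = T_C/(T_H − T_C) = 259.00/45.15 = 5.7364.
W = Q_C/COP_R = 809/5.7364 = 141 kW.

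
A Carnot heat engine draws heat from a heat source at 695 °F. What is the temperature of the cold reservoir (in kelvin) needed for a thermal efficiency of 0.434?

T_H = 695 °F → (695 − 32) × 5/9 = 368.33 °C = 641.48 K.
From η = 1 − T_C/T_H, T_C = T_H·(1 − η) = 641.48 × (1 − 0.434) = 363.1 K.

T_C ≈ 363.1 K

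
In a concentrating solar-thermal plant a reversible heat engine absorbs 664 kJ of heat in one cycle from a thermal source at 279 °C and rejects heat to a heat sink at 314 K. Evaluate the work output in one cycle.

W ≈ 286 kJ

T_H = 279 °C → 279 + 273.15 = 552.15 K.
For a reversible engine, η = 1 − T_C/T_H = 1 − 314.00/552.15 = 0.4313.
W = η·Q_H = 0.4313 × 664 = 286 kJ.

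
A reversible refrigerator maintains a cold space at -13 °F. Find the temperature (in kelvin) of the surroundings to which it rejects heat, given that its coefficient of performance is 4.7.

T_H ≈ 301 K

T_C = -13 °F → (-13 − 32) × 5/9 = -25.00 °C = 248.15 K.
COP_R = T_C/(T_H − T_C) ⇒ T_H = T_C·(1 + 1/COP_R) = 248.15 × (1 + 1/4.7) = 301 K.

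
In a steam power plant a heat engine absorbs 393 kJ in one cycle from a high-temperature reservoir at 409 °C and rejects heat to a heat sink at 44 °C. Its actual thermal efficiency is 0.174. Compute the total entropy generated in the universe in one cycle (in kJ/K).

T_H = 409 °C → 409 + 273.15 = 682.15 K.
T_C = 44 °C → 44 + 273.15 = 317.15 K.
W = η·Q_H = 0.174 × 393 = 68.38 kJ, so Q_C = Q_H − W = 324.6 kJ.
Reservoir entropy changes: ΔS_H = −Q_H/T_H = −393/682.15 = -0.5761 kJ/K and ΔS_C = +Q_C/T_C = 324.6/317.15 = 1.024 kJ/K.
ΔS_univ = −Q_H/T_H + Q_C/T_C = 0.447 kJ/K (> 0, since η = 0.174 < η_Carnot = 0.535).

ΔS_univ ≈ 0.447 kJ/K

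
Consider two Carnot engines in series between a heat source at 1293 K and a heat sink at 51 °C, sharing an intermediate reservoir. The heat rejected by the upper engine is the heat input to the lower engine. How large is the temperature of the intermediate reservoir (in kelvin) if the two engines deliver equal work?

T_m ≈ 808.6 K

T_C = 51 °C → 51 + 273.15 = 324.15 K.
For reversible stages Q_m = Q_H·(T_m/T_H). Setting W₁ = Q_H(1 − T_m/T_H) equal to W₂ = Q_m(1 − T_C/T_m) = Q_H·(T_m − T_C)/T_H gives T_H − T_m = T_m − T_C, so T_m = (T_H + T_C)/2 = (1293.00 + 324.15)/2 = 808.6 K.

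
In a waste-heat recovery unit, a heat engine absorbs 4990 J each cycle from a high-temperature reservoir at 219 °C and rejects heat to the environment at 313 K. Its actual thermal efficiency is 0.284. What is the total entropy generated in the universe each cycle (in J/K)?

ΔS_univ ≈ 1.28 J/K

T_H = 219 °C → 219 + 273.15 = 492.15 K.
W = η·Q_H = 0.284 × 4990 = 1417 J, so Q_C = Q_H − W = 3573 J.
Reservoir entropy changes: ΔS_H = −Q_H/T_H = −4990/492.15 = -10.14 J/K and ΔS_C = +Q_C/T_C = 3573/313.00 = 11.41 J/K.
ΔS_univ = −Q_H/T_H + Q_C/T_C = 1.28 J/K (> 0, since η = 0.284 < η_Carnot = 0.364).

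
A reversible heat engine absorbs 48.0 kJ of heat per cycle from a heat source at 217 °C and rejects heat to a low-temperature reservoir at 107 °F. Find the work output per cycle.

T_H = 217 °C → 217 + 273.15 = 490.15 K.
T_C = 107 °F → (107 − 32) × 5/9 = 41.67 °C = 314.82 K.
η_rev = 1 − T_C/T_H = 1 − 314.82/490.15 = 0.3577.
W = η·Q_H = 0.3577 × 48.0 = 17.2 kJ.

W ≈ 17.2 kJ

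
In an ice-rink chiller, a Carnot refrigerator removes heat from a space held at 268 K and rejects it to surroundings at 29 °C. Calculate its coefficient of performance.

T_H = 29 °C → 29 + 273.15 = 302.15 K.
The reversible coefficient of performance is COP_R = T_C/(T_H − T_C) = 268.00/(302.15 − 268.00) = 7.848.

COP_R ≈ 7.848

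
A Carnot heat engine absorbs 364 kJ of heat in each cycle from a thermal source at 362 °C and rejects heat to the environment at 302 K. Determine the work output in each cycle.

W ≈ 190.9 kJ

T_H = 362 °C → 362 + 273.15 = 635.15 K.
Carnot efficiency: η = 1 − T_C/T_H = 1 − 302.00/635.15 = 0.5245.
W = η·Q_H = 0.5245 × 364 = 190.9 kJ.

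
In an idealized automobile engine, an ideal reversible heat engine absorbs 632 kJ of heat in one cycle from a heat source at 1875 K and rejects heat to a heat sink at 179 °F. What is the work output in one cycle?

W ≈ 512 kJ

T_C = 179 °F → (179 − 32) × 5/9 = 81.67 °C = 354.82 K.
The Carnot efficiency is η = 1 − T_C/T_H = 1 − 354.82/1875.00 = 0.8108.
W = η·Q_H = 0.8108 × 632 = 512 kJ.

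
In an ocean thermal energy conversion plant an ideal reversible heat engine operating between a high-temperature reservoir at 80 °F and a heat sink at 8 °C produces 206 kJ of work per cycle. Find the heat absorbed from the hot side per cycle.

T_H = 80 °F → (80 − 32) × 5/9 = 26.67 °C = 299.82 K.
T_C = 8 °C → 8 + 273.15 = 281.15 K.
For a reversible engine, η = 1 − T_C/T_H = 1 − 281.15/299.82 = 0.0623.
Q_H = W/η = 206/0.0623 = 3309 kJ.

Q_H ≈ 3309 kJ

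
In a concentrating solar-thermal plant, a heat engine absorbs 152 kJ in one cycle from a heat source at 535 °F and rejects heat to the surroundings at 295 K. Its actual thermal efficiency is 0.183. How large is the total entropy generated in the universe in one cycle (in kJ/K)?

T_H = 535 °F → (535 − 32) × 5/9 = 279.44 °C = 552.59 K.
W = η·Q_H = 0.183 × 152 = 27.82 kJ, so Q_C = Q_H − W = 124.2 kJ.
Reservoir entropy changes: ΔS_H = −Q_H/T_H = −152/552.59 = -0.2751 kJ/K and ΔS_C = +Q_C/T_C = 124.2/295.00 = 0.4210 kJ/K.
ΔS_univ = −Q_H/T_H + Q_C/T_C = 0.146 kJ/K (> 0, since η = 0.183 < η_Carnot = 0.466).

ΔS_univ ≈ 0.146 kJ/K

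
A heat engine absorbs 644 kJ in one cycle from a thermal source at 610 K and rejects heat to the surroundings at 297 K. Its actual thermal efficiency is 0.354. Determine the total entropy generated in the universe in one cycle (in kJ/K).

W = η·Q_H = 0.354 × 644 = 228.0 kJ, so Q_C = Q_H − W = 416.0 kJ.
The hot reservoir loses entropy Q_H/T_H = 644/610.00 = 1.056 kJ/K; the cold reservoir gains Q_C/T_C = 416.0/297.00 = 1.401 kJ/K.
ΔS_univ = −Q_H/T_H + Q_C/T_C = 0.3450 kJ/K (> 0, since η = 0.354 < η_Carnot = 0.513).

ΔS_univ ≈ 0.3450 kJ/K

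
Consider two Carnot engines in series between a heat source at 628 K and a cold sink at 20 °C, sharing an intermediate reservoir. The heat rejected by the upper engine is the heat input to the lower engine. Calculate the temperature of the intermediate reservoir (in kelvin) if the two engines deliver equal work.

T_m ≈ 461 K

T_C = 20 °C → 20 + 273.15 = 293.15 K.
For reversible stages Q_m = Q_H·(T_m/T_H). Setting W₁ = Q_H(1 − T_m/T_H) equal to W₂ = Q_m(1 − T_C/T_m) = Q_H·(T_m − T_C)/T_H gives T_H − T_m = T_m − T_C, so T_m = (T_H + T_C)/2 = (628.00 + 293.15)/2 = 461 K.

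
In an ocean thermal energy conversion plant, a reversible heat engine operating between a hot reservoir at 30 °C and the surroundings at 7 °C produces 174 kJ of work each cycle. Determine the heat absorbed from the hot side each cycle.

T_H = 30 °C → 30 + 273.15 = 303.15 K.
T_C = 7 °C → 7 + 273.15 = 280.15 K.
For a reversible engine, η = 1 − T_C/T_H = 1 − 280.15/303.15 = 0.0759.
Q_H = W/η = 174/0.0759 = 2293 kJ.

Q_H ≈ 2293 kJ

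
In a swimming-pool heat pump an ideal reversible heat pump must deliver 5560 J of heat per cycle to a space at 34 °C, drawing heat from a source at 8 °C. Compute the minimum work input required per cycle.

T_H = 34 °C → 34 + 273.15 = 307.15 K.
T_C = 8 °C → 8 + 273.15 = 281.15 K.
The Carnot heat-pump COP is COP_HP = T_H/(T_H − T_C) = 307.15/26.00 = 11.8135.
W = Q_H/COP_HP = 5560/11.8135 = 471 J.

W_in ≈ 471 J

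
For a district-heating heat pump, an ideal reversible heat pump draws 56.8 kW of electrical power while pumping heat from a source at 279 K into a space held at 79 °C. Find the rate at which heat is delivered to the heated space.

T_H = 79 °C → 79 + 273.15 = 352.15 K.
The Carnot heat-pump COP is COP_HP = T_H/(T_H − T_C) = 352.15/73.15 = 4.8141.
Q_H = COP_HP · W = 4.8141 × 56.8 = 273 kW.

Q̇_H ≈ 273 kW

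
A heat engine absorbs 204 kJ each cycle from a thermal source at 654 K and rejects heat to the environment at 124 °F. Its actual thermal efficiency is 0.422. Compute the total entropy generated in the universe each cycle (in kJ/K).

ΔS_univ ≈ 0.0517 kJ/K

T_C = 124 °F → (124 − 32) × 5/9 = 51.11 °C = 324.26 K.
W = η·Q_H = 0.422 × 204 = 86.09 kJ, so Q_C = Q_H − W = 117.9 kJ.
Reservoir entropy changes: ΔS_H = −Q_H/T_H = −204/654.00 = -0.3119 kJ/K and ΔS_C = +Q_C/T_C = 117.9/324.26 = 0.3636 kJ/K.
ΔS_univ = −Q_H/T_H + Q_C/T_C = 0.0517 kJ/K (> 0, since η = 0.422 < η_Carnot = 0.504).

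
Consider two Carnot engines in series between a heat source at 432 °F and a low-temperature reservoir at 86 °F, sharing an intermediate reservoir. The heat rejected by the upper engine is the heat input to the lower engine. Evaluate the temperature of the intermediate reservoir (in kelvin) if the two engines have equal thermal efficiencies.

T_H = 432 °F → (432 − 32) × 5/9 = 222.22 °C = 495.37 K.
T_C = 86 °F → (86 − 32) × 5/9 = 30.00 °C = 303.15 K.
Equal efficiencies require 1 − T_m/T_H = 1 − T_C/T_m, i.e. T_m/T_H = T_C/T_m, so T_m = √(T_H·T_C) = √(495.37 × 303.15) = 388 K.

T_m ≈ 388 K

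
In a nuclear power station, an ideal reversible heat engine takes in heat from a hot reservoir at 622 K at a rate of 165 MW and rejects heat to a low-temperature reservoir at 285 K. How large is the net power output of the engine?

Ẇ ≈ 89.4 MW

For a reversible engine, η = 1 − T_C/T_H = 1 − 285.00/622.00 = 0.5418.
W = η·Q_H = 0.5418 × 165 = 89.4 MW.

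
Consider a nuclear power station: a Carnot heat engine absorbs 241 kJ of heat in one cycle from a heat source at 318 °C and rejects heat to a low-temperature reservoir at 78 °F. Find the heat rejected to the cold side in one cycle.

Q_C ≈ 121.8 kJ

T_H = 318 °C → 318 + 273.15 = 591.15 K.
T_C = 78 °F → (78 − 32) × 5/9 = 25.56 °C = 298.71 K.
η_rev = 1 − T_C/T_H = 1 − 298.71/591.15 = 0.4947.
For a reversible cycle Q_C/Q_H = T_C/T_H, so Q_C = 241 × 298.71/591.15 = 121.8 kJ.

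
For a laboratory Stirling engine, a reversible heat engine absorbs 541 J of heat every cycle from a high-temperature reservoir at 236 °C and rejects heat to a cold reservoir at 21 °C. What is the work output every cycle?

W ≈ 228 J

T_H = 236 °C → 236 + 273.15 = 509.15 K.
T_C = 21 °C → 21 + 273.15 = 294.15 K.
For a reversible engine, η = 1 − T_C/T_H = 1 − 294.15/509.15 = 0.4223.
W = η·Q_H = 0.4223 × 541 = 228 J.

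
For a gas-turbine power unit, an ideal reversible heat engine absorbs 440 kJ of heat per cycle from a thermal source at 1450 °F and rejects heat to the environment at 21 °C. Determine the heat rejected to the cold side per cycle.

T_H = 1450 °F → (1450 − 32) × 5/9 = 787.78 °C = 1060.93 K.
T_C = 21 °C → 21 + 273.15 = 294.15 K.
Carnot efficiency: η = 1 − T_C/T_H = 1 − 294.15/1060.93 = 0.7227.
For a reversible cycle Q_C/Q_H = T_C/T_H, so Q_C = 440 × 294.15/1060.93 = 122 kJ.

Q_C ≈ 122 kJ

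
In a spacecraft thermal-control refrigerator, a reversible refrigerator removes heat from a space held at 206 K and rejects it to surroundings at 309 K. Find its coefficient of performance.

COP_R ≈ 2.00

Carnot COP: COP_R = T_C/(T_H − T_C) = 206.00/(309.00 − 206.00) = 2.00.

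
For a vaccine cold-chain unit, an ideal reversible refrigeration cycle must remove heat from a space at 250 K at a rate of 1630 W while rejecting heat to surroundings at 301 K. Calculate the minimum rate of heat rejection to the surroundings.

Q̇_H ≈ 1960 W

For a reversible cycle Q_H/Q_C = T_H/T_C, so Q_H = Q_C·T_H/T_C = 1630 × 301.00/250.00 = 1960 W.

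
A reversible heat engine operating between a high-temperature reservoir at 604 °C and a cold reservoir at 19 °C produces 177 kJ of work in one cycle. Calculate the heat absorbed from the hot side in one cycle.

T_H = 604 °C → 604 + 273.15 = 877.15 K.
T_C = 19 °C → 19 + 273.15 = 292.15 K.
For a reversible engine, η = 1 − T_C/T_H = 1 − 292.15/877.15 = 0.6669.
Q_H = W/η = 177/0.6669 = 265 kJ.

Q_H ≈ 265 kJ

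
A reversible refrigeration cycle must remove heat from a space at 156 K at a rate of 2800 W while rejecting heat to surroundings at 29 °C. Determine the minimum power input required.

Ẇ_in ≈ 2620 W

T_H = 29 °C → 29 + 273.15 = 302.15 K.
For a reversible refrigerator, COP_R = T_C/(T_H − T_C) = 156.00/146.15 = 1.0674.
W = Q_C/COP_R = 2800/1.0674 = 2620 W.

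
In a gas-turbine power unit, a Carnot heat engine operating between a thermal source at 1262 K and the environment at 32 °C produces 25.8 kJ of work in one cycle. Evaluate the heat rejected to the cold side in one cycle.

T_C = 32 °C → 32 + 273.15 = 305.15 K.
Since the cycle is reversible, η = 1 − T_C/T_H = 1 − 305.15/1262.00 = 0.7582.
Since Q_C/Q_H = T_C/T_H and Q_H = W/η, Q_C = W·T_C/(T_H − T_C) = 25.8 × 305.15/956.85 = 8.228 kJ.

Q_C ≈ 8.228 kJ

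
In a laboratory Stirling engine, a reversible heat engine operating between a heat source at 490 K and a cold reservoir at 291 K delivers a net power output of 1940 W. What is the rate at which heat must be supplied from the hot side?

For a reversible engine, η = 1 − T_C/T_H = 1 − 291.00/490.00 = 0.4061.
Q_H = W/η = 1940/0.4061 = 4780 W.

Q̇_H ≈ 4780 W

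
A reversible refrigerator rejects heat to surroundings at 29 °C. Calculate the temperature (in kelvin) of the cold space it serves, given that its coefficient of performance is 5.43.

T_C ≈ 255.2 K

T_H = 29 °C → 29 + 273.15 = 302.15 K.
COP_R = T_C/(T_H − T_C) ⇒ T_C = T_H·COP_R/(1 + COP_R) = 302.15 × 5.43/(1 + 5.43) = 255.2 K.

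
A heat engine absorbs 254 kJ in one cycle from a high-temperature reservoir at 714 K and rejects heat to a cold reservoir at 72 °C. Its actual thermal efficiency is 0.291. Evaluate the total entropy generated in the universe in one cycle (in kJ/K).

ΔS_univ ≈ 0.166 kJ/K

T_C = 72 °C → 72 + 273.15 = 345.15 K.
W = η·Q_H = 0.291 × 254 = 73.91 kJ, so Q_C = Q_H − W = 180.1 kJ.
Reservoir entropy changes: ΔS_H = −Q_H/T_H = −254/714.00 = -0.3557 kJ/K and ΔS_C = +Q_C/T_C = 180.1/345.15 = 0.5218 kJ/K.
ΔS_univ = −Q_H/T_H + Q_C/T_C = 0.166 kJ/K (> 0, since η = 0.291 < η_Carnot = 0.517).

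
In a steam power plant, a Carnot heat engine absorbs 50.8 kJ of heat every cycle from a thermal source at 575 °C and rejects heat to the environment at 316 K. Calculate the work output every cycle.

W ≈ 31.87 kJ

T_H = 575 °C → 575 + 273.15 = 848.15 K.
For a reversible engine, η = 1 − T_C/T_H = 1 − 316.00/848.15 = 0.6274.
W = η·Q_H = 0.6274 × 50.8 = 31.87 kJ.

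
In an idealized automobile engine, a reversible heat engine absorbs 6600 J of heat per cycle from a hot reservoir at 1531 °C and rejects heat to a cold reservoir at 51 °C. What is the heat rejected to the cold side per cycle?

T_H = 1531 °C → 1531 + 273.15 = 1804.15 K.
T_C = 51 °C → 51 + 273.15 = 324.15 K.
For a reversible engine, η = 1 − T_C/T_H = 1 − 324.15/1804.15 = 0.8203.
For a reversible cycle Q_C/Q_H = T_C/T_H, so Q_C = 6600 × 324.15/1804.15 = 1186 J.

Q_C ≈ 1186 J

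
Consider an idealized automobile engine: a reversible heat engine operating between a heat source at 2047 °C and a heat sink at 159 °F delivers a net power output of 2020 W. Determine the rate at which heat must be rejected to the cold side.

T_H = 2047 °C → 2047 + 273.15 = 2320.15 K.
T_C = 159 °F → (159 − 32) × 5/9 = 70.56 °C = 343.71 K.
For a reversible engine, η = 1 − T_C/T_H = 1 − 343.71/2320.15 = 0.8519.
Since Q_C/Q_H = T_C/T_H and Q_H = W/η, Q_C = W·T_C/(T_H − T_C) = 2020 × 343.71/1976.44 = 351 W.

Q̇_C ≈ 351 W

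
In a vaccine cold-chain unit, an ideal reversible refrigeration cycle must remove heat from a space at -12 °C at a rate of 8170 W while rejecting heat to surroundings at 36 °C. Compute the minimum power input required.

Ẇ_in ≈ 1500 W

T_H = 36 °C → 36 + 273.15 = 309.15 K.
T_C = -12 °C → -12 + 273.15 = 261.15 K.
For a reversible refrigerator, COP_R = T_C/(T_H − T_C) = 261.15/48.00 = 5.4406.
W = Q_C/COP_R = 8170/5.4406 = 1500 W.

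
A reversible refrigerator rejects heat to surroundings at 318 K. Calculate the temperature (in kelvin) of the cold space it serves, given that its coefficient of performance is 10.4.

COP_R = T_C/(T_H − T_C) ⇒ T_C = T_H·COP_R/(1 + COP_R) = 318.00 × 10.4/(1 + 10.4) = 290 K.

T_C ≈ 290 K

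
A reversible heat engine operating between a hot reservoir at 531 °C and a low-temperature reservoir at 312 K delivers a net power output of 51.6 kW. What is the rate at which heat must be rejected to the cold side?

T_H = 531 °C → 531 + 273.15 = 804.15 K.
η_rev = 1 − T_C/T_H = 1 − 312.00/804.15 = 0.6120.
Since Q_C/Q_H = T_C/T_H and Q_H = W/η, Q_C = W·T_C/(T_H − T_C) = 51.6 × 312.00/492.15 = 32.7 kW.

Q̇_C ≈ 32.7 kW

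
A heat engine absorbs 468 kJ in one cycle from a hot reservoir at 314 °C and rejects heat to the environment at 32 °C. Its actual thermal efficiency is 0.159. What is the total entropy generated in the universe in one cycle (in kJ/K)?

ΔS_univ ≈ 0.493 kJ/K

T_H = 314 °C → 314 + 273.15 = 587.15 K.
T_C = 32 °C → 32 + 273.15 = 305.15 K.
W = η·Q_H = 0.159 × 468 = 74.41 kJ, so Q_C = Q_H − W = 393.6 kJ.
Reservoir entropy changes: ΔS_H = −Q_H/T_H = −468/587.15 = -0.7971 kJ/K and ΔS_C = +Q_C/T_C = 393.6/305.15 = 1.290 kJ/K.
ΔS_univ = −Q_H/T_H + Q_C/T_C = 0.493 kJ/K (> 0, since η = 0.159 < η_Carnot = 0.480).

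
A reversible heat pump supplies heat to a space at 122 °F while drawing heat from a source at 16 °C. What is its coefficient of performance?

T_H = 122 °F → (122 − 32) × 5/9 = 50.00 °C = 323.15 K.
T_C = 16 °C → 16 + 273.15 = 289.15 K.
COP_HP = T_H/(T_H − T_C) = 323.15/(323.15 − 289.15) = 9.50.

COP_HP ≈ 9.50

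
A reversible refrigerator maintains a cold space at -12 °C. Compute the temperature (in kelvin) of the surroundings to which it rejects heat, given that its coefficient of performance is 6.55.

T_C = -12 °C → -12 + 273.15 = 261.15 K.
COP_R = T_C/(T_H − T_C) ⇒ T_H = T_C·(1 + 1/COP_R) = 261.15 × (1 + 1/6.55) = 301 K.

T_H ≈ 301 K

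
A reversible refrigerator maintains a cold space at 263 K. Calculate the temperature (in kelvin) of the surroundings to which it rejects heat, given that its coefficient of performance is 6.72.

COP_R = T_C/(T_H − T_C) ⇒ T_H = T_C·(1 + 1/COP_R) = 263.00 × (1 + 1/6.72) = 302.1 K.

T_H ≈ 302.1 K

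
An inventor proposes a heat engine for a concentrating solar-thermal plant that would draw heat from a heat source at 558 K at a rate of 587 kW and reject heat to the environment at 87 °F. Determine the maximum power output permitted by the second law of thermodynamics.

Ẇ_max ≈ 267.5 kW

T_C = 87 °F → (87 − 32) × 5/9 = 30.56 °C = 303.71 K.
The second-law ceiling is the Carnot efficiency, η_max = 1 − T_C/T_H = 1 − 303.71/558.00 = 0.4557.
W_max = η_max · Q_H = 0.4557 × 587 = 267.5 kW.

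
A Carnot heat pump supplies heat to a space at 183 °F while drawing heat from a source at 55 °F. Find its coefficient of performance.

T_H = 183 °F → (183 − 32) × 5/9 = 83.89 °C = 357.04 K.
T_C = 55 °F → (55 − 32) × 5/9 = 12.78 °C = 285.93 K.
The Carnot heat-pump COP is COP_HP = T_H/(T_H − T_C) = 357.04/(357.04 − 285.93) = 5.021.

COP_HP ≈ 5.021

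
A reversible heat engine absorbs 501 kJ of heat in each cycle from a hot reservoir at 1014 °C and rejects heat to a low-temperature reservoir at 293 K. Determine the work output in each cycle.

W ≈ 387.0 kJ

T_H = 1014 °C → 1014 + 273.15 = 1287.15 K.
Carnot efficiency: η = 1 − T_C/T_H = 1 − 293.00/1287.15 = 0.7724.
W = η·Q_H = 0.7724 × 501 = 387.0 kJ.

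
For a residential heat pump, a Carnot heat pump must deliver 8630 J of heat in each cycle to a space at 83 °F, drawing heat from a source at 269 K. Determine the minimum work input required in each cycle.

W_in ≈ 930 J

T_H = 83 °F → (83 − 32) × 5/9 = 28.33 °C = 301.48 K.
The Carnot heat-pump COP is COP_HP = T_H/(T_H − T_C) = 301.48/32.48 = 9.2812.
W = Q_H/COP_HP = 8630/9.2812 = 930 J.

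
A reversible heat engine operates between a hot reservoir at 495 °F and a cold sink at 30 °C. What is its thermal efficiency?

T_H = 495 °F → (495 − 32) × 5/9 = 257.22 °C = 530.37 K.
T_C = 30 °C → 30 + 273.15 = 303.15 K.
For a reversible engine, η = 1 − T_C/T_H = 1 − 303.15/530.37 = 0.428.

η ≈ 0.428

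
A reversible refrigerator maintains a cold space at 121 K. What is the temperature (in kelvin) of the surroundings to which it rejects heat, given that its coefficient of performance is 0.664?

T_H ≈ 303.2 K

COP_R = T_C/(T_H − T_C) ⇒ T_H = T_C·(1 + 1/COP_R) = 121.00 × (1 + 1/0.664) = 303.2 K.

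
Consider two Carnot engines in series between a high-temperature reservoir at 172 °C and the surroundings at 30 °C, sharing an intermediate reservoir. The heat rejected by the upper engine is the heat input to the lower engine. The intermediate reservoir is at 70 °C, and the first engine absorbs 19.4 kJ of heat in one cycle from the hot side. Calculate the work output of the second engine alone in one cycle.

T_H = 172 °C → 172 + 273.15 = 445.15 K.
T_C = 30 °C → 30 + 273.15 = 303.15 K.
T_m = 70 °C → 70 + 273.15 = 343.15 K.
Heat entering the second stage: Q_m = Q_H·(T_m/T_H) = 19.4 × 343.15/445.15 = 14.95 kJ.
Second-stage efficiency η₂ = 1 − T_C/T_m = 1 − 303.15/343.15 = 0.1166, so W₂ = η₂·Q_m = 1.743 kJ.

W₂ ≈ 1.743 kJ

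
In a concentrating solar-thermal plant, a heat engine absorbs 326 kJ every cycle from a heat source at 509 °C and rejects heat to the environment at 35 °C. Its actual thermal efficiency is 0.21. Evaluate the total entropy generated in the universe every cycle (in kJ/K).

ΔS_univ ≈ 0.419 kJ/K

T_H = 509 °C → 509 + 273.15 = 782.15 K.
T_C = 35 °C → 35 + 273.15 = 308.15 K.
W = η·Q_H = 0.21 × 326 = 68.46 kJ, so Q_C = Q_H − W = 257.5 kJ.
Entropy balance on the reservoirs: −Q_H/T_H = -0.4168 kJ/K, +Q_C/T_C = 0.8358 kJ/K.
ΔS_univ = −Q_H/T_H + Q_C/T_C = 0.419 kJ/K (> 0, since η = 0.21 < η_Carnot = 0.606).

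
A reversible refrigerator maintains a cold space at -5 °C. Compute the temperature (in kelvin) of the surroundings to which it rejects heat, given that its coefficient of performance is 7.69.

T_H ≈ 303 K

T_C = -5 °C → -5 + 273.15 = 268.15 K.
COP_R = T_C/(T_H − T_C) ⇒ T_H = T_C·(1 + 1/COP_R) = 268.15 × (1 + 1/7.69) = 303 K.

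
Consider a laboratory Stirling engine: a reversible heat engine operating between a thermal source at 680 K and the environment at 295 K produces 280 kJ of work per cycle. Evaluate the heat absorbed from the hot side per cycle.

Q_H ≈ 495 kJ

η_rev = 1 − T_C/T_H = 1 − 295.00/680.00 = 0.5662.
Q_H = W/η = 280/0.5662 = 495 kJ.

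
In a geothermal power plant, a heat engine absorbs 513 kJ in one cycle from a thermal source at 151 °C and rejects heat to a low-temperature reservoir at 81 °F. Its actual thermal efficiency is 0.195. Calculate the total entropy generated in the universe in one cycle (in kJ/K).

ΔS_univ ≈ 0.1654 kJ/K

T_H = 151 °C → 151 + 273.15 = 424.15 K.
T_C = 81 °F → (81 − 32) × 5/9 = 27.22 °C = 300.37 K.
W = η·Q_H = 0.195 × 513 = 100.0 kJ, so Q_C = Q_H − W = 413.0 kJ.
Reservoir entropy changes: ΔS_H = −Q_H/T_H = −513/424.15 = -1.209 kJ/K and ΔS_C = +Q_C/T_C = 413.0/300.37 = 1.375 kJ/K.
ΔS_univ = −Q_H/T_H + Q_C/T_C = 0.1654 kJ/K (> 0, since η = 0.195 < η_Carnot = 0.292).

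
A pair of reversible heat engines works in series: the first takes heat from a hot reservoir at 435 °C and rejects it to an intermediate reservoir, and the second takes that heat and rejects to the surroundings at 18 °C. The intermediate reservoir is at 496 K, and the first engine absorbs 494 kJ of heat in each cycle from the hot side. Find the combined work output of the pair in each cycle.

W_total ≈ 291 kJ

T_H = 435 °C → 435 + 273.15 = 708.15 K.
T_C = 18 °C → 18 + 273.15 = 291.15 K.
Two reversible stages in series are equivalent to a single Carnot engine between T_H and T_C, so η_total = 1 − T_C/T_H = 1 − 291.15/708.15 = 0.5889.
W_total = η_total · Q_H = 0.5889 × 494 = 291 kJ.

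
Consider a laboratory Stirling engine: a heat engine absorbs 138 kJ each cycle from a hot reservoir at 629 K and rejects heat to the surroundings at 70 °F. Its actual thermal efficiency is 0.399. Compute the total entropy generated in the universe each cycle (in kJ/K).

ΔS_univ ≈ 0.0625 kJ/K

T_C = 70 °F → (70 − 32) × 5/9 = 21.11 °C = 294.26 K.
W = η·Q_H = 0.399 × 138 = 55.06 kJ, so Q_C = Q_H − W = 82.94 kJ.
Entropy balance on the reservoirs: −Q_H/T_H = -0.2194 kJ/K, +Q_C/T_C = 0.2819 kJ/K.
ΔS_univ = −Q_H/T_H + Q_C/T_C = 0.0625 kJ/K (> 0, since η = 0.399 < η_Carnot = 0.532).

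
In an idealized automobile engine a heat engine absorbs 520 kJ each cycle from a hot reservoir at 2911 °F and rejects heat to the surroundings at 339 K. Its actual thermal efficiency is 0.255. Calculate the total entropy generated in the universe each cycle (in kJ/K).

T_H = 2911 °F → (2911 − 32) × 5/9 = 1599.44 °C = 1872.59 K.
W = η·Q_H = 0.255 × 520 = 132.6 kJ, so Q_C = Q_H − W = 387.4 kJ.
Entropy balance on the reservoirs: −Q_H/T_H = -0.2777 kJ/K, +Q_C/T_C = 1.143 kJ/K.
ΔS_univ = −Q_H/T_H + Q_C/T_C = 0.865 kJ/K (> 0, since η = 0.255 < η_Carnot = 0.819).

ΔS_univ ≈ 0.865 kJ/K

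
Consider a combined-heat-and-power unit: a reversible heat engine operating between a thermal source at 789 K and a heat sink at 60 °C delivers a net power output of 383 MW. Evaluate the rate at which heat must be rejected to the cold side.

Q̇_C ≈ 280 MW

T_C = 60 °C → 60 + 273.15 = 333.15 K.
Since the cycle is reversible, η = 1 − T_C/T_H = 1 − 333.15/789.00 = 0.5778.
Since Q_C/Q_H = T_C/T_H and Q_H = W/η, Q_C = W·T_C/(T_H − T_C) = 383 × 333.15/455.85 = 280 MW.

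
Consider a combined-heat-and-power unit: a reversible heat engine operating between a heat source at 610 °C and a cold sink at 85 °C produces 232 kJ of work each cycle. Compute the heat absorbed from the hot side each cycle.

T_H = 610 °C → 610 + 273.15 = 883.15 K.
T_C = 85 °C → 85 + 273.15 = 358.15 K.
For a reversible engine, η = 1 − T_C/T_H = 1 − 358.15/883.15 = 0.5945.
Q_H = W/η = 232/0.5945 = 390 kJ.

Q_H ≈ 390 kJ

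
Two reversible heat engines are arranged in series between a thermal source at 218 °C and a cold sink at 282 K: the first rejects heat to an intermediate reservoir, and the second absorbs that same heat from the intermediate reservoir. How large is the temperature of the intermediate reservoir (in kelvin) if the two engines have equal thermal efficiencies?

T_H = 218 °C → 218 + 273.15 = 491.15 K.
Equal efficiencies require 1 − T_m/T_H = 1 − T_C/T_m, i.e. T_m/T_H = T_C/T_m, so T_m = √(T_H·T_C) = √(491.15 × 282.00) = 372 K.

T_m ≈ 372 K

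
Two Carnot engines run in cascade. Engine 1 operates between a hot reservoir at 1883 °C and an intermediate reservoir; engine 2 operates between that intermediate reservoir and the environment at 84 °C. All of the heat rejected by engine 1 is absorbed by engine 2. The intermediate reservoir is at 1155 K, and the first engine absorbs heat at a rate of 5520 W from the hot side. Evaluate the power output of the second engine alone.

T_H = 1883 °C → 1883 + 273.15 = 2156.15 K.
T_C = 84 °C → 84 + 273.15 = 357.15 K.
Heat entering the second stage: Q_m = Q_H·(T_m/T_H) = 5520 × 1155.00/2156.15 = 2960 W.
Second-stage efficiency η₂ = 1 − T_C/T_m = 1 − 357.15/1155.00 = 0.6908, so W₂ = η₂·Q_m = 2040 W.

Ẇ₂ ≈ 2040 W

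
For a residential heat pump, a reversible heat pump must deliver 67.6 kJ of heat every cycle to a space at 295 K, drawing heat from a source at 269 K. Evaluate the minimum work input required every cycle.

W_in ≈ 5.958 kJ

Reversible heating COP: COP_HP = T_H/(T_H − T_C) = 295.00/26.00 = 11.3462.
W = Q_H/COP_HP = 67.6/11.3462 = 5.958 kJ.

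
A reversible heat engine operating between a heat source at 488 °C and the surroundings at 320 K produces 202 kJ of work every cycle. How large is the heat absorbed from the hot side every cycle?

Q_H ≈ 348.5 kJ

T_H = 488 °C → 488 + 273.15 = 761.15 K.
Carnot efficiency: η = 1 − T_C/T_H = 1 − 320.00/761.15 = 0.5796.
Q_H = W/η = 202/0.5796 = 348.5 kJ.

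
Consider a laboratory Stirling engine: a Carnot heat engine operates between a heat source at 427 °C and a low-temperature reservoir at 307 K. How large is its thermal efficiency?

T_H = 427 °C → 427 + 273.15 = 700.15 K.
Carnot efficiency: η = 1 − T_C/T_H = 1 − 307.00/700.15 = 0.562.

η ≈ 0.562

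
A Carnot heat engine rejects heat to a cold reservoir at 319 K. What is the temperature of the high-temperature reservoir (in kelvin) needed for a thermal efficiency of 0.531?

T_H ≈ 680 K

From η = 1 − T_C/T_H, solving for T_H gives T_H = T_C/(1 − η) = 319.00/(1 − 0.531) = 680 K.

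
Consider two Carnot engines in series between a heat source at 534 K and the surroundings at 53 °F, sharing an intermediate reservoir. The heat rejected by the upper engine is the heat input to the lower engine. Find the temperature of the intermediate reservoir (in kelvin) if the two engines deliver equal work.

T_m ≈ 409.4 K

T_C = 53 °F → (53 − 32) × 5/9 = 11.67 °C = 284.82 K.
For reversible stages Q_m = Q_H·(T_m/T_H). Setting W₁ = Q_H(1 − T_m/T_H) equal to W₂ = Q_m(1 − T_C/T_m) = Q_H·(T_m − T_C)/T_H gives T_H − T_m = T_m − T_C, so T_m = (T_H + T_C)/2 = (534.00 + 284.82)/2 = 409.4 K.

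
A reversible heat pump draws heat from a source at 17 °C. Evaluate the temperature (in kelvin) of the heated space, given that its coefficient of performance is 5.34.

T_H ≈ 357 K

T_C = 17 °C → 17 + 273.15 = 290.15 K.
COP_HP = T_H/(T_H − T_C) ⇒ T_H = T_C·COP_HP/(COP_HP − 1) = 290.15 × 5.34/(5.34 − 1) = 357 K.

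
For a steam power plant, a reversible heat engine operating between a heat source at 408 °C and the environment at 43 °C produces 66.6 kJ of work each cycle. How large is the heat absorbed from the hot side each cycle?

Q_H ≈ 124.3 kJ

T_H = 408 °C → 408 + 273.15 = 681.15 K.
T_C = 43 °C → 43 + 273.15 = 316.15 K.
For a reversible engine, η = 1 − T_C/T_H = 1 − 316.15/681.15 = 0.5359.
Q_H = W/η = 66.6/0.5359 = 124.3 kJ.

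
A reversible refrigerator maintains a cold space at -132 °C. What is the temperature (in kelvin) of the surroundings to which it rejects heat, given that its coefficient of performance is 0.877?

T_H ≈ 302 K

T_C = -132 °C → -132 + 273.15 = 141.15 K.
COP_R = T_C/(T_H − T_C) ⇒ T_H = T_C·(1 + 1/COP_R) = 141.15 × (1 + 1/0.877) = 302 K.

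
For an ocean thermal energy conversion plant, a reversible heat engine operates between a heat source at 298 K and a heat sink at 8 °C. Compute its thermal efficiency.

T_C = 8 °C → 8 + 273.15 = 281.15 K.
The Carnot efficiency is η = 1 − T_C/T_H = 1 − 281.15/298.00 = 0.0565.

η ≈ 0.0565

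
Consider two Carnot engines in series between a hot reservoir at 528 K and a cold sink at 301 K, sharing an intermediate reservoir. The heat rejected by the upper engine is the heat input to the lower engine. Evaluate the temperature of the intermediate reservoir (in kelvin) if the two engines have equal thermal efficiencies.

Equal efficiencies require 1 − T_m/T_H = 1 − T_C/T_m, i.e. T_m/T_H = T_C/T_m, so T_m = √(T_H·T_C) = √(528.00 × 301.00) = 398.7 K.

T_m ≈ 398.7 K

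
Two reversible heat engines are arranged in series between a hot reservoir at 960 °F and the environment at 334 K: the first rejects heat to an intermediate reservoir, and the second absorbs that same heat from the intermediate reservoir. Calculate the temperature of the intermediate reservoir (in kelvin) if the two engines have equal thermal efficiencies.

T_H = 960 °F → (960 − 32) × 5/9 = 515.56 °C = 788.71 K.
Equal efficiencies require 1 − T_m/T_H = 1 − T_C/T_m, i.e. T_m/T_H = T_C/T_m, so T_m = √(T_H·T_C) = √(788.71 × 334.00) = 513.3 K.

T_m ≈ 513.3 K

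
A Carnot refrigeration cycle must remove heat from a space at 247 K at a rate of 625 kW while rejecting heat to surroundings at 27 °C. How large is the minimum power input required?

T_H = 27 °C → 27 + 273.15 = 300.15 K.
Carnot COP: COP_R = T_C/(T_H − T_C) = 247.00/53.15 = 4.6472.
W = Q_C/COP_R = 625/4.6472 = 134.5 kW.

Ẇ_in ≈ 134.5 kW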